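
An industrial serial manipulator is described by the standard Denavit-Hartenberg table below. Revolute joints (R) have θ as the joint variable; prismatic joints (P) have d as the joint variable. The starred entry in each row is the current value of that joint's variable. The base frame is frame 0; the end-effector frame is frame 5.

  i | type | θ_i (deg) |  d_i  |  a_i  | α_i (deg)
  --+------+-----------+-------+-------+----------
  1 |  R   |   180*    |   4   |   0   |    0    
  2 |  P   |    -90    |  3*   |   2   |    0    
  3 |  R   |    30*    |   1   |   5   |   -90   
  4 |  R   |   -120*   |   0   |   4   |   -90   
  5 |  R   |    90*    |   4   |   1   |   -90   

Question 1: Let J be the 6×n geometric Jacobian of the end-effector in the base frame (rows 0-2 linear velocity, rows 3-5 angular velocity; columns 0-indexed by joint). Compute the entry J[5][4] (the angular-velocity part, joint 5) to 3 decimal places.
axis z_4 = (-0.4330,0.7500,0.5000); lever o_n−o_4 = (-0.8660,3.5000,2.0000)
cross product → J_v[:, 4] = (-0.2500,0.4330,-0.8660)
J_ω[:, 4] = z_4
entry J[5][4] = 0.5000

0.500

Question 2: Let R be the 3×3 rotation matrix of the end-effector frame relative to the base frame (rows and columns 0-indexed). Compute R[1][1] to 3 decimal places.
End-effector y-axis (col 1 of R) = (0.4330,-0.7500,-0.5000)
R[1][1] = -0.7500

-0.750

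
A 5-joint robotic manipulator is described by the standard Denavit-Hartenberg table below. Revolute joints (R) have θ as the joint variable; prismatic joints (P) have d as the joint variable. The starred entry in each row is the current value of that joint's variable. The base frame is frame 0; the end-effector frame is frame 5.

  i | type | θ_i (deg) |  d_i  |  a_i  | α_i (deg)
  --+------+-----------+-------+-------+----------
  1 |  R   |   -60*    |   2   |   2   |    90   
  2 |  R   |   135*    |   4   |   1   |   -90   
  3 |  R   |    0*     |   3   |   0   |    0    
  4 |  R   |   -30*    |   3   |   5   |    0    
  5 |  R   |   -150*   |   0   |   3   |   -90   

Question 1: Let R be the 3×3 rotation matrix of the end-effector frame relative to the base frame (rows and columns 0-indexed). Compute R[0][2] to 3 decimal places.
-0.866

End-effector z-axis (col 2 of R) = (-0.8660,-0.5000,0.0000)
R[0][2] = -0.8660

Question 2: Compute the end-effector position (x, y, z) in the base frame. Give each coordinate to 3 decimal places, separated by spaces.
-7.574 0.119 -0.595

after link 1: o_1 = (1.0000, -1.7321, 2.0000)
after link 2: o_2 = (-2.8177, -3.1197, 2.7071)
after link 3: o_3 = (-3.8783, -1.2826, 0.5858)
after link 4: o_4 = (-8.6350, 1.9562, 1.5263)
after link 5: o_5 = (-7.5743, 0.1191, -0.5950)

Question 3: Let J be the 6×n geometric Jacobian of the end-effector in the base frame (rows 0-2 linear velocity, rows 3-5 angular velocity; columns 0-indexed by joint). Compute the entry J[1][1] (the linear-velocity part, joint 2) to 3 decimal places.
axis z_1 = (-0.8660,-0.5000,0.0000); lever o_n−o_1 = (-8.5743,1.8511,-2.5950)
cross product → J_v[:, 1] = (1.2975,-2.2473,-5.8903)
J_ω[:, 1] = z_1
entry J[1][1] = -2.2473

-2.247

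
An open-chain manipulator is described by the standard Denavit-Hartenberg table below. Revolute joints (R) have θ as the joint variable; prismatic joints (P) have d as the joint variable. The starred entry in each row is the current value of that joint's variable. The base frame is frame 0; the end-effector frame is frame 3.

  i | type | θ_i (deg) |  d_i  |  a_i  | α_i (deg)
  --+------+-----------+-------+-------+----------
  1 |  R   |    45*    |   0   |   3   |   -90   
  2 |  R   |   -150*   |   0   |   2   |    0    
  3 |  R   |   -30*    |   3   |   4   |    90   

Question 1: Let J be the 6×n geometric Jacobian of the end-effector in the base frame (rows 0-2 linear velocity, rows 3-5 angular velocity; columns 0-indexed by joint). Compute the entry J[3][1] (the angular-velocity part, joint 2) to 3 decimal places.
axis z_1 = (-0.7071,0.7071,0.0000); lever o_n−o_1 = (-6.1745,-1.9319,1.0000)
cross product → J_v[:, 1] = (0.7071,0.7071,5.7321)
J_ω[:, 1] = z_1
entry J[3][1] = -0.7071

-0.707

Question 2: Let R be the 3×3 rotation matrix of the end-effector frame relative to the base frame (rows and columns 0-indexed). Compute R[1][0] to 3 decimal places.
-0.707

End-effector x-axis (col 0 of R) = (-0.7071,-0.7071,0.0000)
R[1][0] = -0.7071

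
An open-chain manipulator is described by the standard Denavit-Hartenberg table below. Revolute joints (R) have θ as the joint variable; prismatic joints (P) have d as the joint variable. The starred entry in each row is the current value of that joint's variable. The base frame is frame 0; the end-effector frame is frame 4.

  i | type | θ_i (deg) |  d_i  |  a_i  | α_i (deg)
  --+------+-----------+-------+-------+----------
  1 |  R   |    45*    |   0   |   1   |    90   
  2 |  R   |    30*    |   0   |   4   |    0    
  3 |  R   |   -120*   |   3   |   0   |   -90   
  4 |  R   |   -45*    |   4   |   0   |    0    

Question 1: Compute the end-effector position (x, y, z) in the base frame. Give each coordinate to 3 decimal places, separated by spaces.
8.106 3.864 2.000

after link 1: o_1 = (0.7071, 0.7071, 0.0000)
after link 2: o_2 = (3.1566, 3.1566, 2.0000)
after link 3: o_3 = (5.2779, 1.0353, 2.0000)
after link 4: o_4 = (8.1063, 3.8637, 2.0000)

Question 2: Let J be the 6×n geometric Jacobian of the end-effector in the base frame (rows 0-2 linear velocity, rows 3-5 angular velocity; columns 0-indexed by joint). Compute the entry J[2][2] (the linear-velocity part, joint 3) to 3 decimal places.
axis z_2 = (0.7071,-0.7071,0.0000); lever o_n−o_2 = (4.9497,0.7071,0.0000)
cross product → J_v[:, 2] = (-0.0000,-0.0000,4.0000)
J_ω[:, 2] = z_2
entry J[2][2] = 4.0000

4.000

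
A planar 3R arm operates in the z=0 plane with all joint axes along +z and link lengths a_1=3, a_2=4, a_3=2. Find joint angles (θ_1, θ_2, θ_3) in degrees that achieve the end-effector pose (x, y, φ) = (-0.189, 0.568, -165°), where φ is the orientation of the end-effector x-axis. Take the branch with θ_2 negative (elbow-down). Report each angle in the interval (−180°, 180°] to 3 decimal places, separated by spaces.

wrist centre = target − a_3·(cos φ, sin φ) = (1.7429, 1.0856)
cos θ_2 = (4.2161−3²−4²)/(2·3·4) = -0.8660; θ_2 = -149.9964° (elbow-down)
β = atan2(1.0856,1.7429) = 31.9192°; ψ = atan2(-2.0002,-0.4640) = -103.0595°
θ_1 = β − ψ = 134.9787°
θ_3 = φ − θ_1 − θ_2 = -149.9823° (wrapped to (-180°,180°])

134.979 -149.996 -149.982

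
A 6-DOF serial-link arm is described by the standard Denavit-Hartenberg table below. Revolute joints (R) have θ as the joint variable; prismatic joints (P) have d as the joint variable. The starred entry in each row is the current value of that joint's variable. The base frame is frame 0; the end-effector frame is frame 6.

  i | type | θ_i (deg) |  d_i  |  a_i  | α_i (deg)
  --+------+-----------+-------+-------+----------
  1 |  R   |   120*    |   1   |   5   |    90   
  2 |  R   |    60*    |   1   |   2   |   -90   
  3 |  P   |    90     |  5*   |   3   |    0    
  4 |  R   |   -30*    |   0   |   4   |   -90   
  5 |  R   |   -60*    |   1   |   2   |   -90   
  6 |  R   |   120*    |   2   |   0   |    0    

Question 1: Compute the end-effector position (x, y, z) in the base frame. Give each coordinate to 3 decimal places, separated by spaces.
after link 1: o_1 = (-2.5000, 4.3301, 1.0000)
after link 2: o_2 = (-2.1340, 5.6962, 2.7321)
after link 3: o_3 = (-2.5670, 0.4462, 5.2321)
after link 4: o_4 = (-6.0670, -0.4199, 6.9641)
after link 5: o_5 = (-6.4085, -2.5604, 7.5131)
after link 6: o_6 = (-8.3571, -2.1854, 7.7631)

-8.357 -2.185 7.763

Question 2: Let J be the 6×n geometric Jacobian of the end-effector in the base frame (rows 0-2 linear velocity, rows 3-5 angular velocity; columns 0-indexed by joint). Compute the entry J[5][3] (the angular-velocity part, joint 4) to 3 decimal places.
axis z_3 = (0.4330,-0.7500,0.5000); lever o_n−o_3 = (-5.7901,-2.6316,2.5311)
cross product → J_v[:, 3] = (-0.5825,-3.9910,-5.4821)
J_ω[:, 3] = z_3
entry J[5][3] = 0.5000

0.500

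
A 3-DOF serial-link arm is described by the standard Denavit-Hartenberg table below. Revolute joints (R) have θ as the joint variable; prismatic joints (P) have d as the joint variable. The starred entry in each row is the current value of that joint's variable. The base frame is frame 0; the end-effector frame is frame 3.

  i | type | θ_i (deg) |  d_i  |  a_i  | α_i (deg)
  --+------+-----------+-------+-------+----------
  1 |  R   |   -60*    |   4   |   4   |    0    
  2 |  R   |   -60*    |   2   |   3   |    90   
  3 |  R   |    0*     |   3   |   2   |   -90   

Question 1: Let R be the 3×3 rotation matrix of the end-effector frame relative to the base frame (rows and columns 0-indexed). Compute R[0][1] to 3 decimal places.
End-effector y-axis (col 1 of R) = (0.8660,-0.5000,0.0000)
R[0][1] = 0.8660

0.866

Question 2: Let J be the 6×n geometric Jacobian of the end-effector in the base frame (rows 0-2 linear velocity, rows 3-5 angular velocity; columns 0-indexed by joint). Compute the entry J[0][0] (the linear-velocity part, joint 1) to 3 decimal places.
6.294

axis z_0 = ẑ; lever o_n−o_0 = (-3.0981,-6.2942,6.0000)
cross product → J_v[:, 0] = (6.2942,-3.0981,0.0000)
J_ω[:, 0] = z_0
entry J[0][0] = 6.2942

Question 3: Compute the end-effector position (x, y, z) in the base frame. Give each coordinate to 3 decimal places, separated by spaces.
-3.098 -6.294 6.000

after link 1: o_1 = (2.0000, -3.4641, 4.0000)
after link 2: o_2 = (0.5000, -6.0622, 6.0000)
after link 3: o_3 = (-3.0981, -6.2942, 6.0000)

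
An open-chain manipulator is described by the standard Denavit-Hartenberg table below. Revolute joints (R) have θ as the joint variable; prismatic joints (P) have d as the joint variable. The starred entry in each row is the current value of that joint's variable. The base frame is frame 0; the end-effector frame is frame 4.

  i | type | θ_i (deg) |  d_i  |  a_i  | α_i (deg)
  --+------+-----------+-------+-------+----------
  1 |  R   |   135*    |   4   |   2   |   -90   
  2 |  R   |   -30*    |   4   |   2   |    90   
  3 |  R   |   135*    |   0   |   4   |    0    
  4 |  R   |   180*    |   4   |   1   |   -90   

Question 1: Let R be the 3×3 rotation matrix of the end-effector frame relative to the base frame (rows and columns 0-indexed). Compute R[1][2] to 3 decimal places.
-0.067

End-effector z-axis (col 2 of R) = (-0.9330,-0.0670,0.3536)
R[1][2] = -0.0670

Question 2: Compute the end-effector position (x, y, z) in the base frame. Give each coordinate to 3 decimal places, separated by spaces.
-4.254 -4.403 7.403

after link 1: o_1 = (-1.4142, 1.4142, 4.0000)
after link 2: o_2 = (-5.4674, -0.1895, 5.0000)
after link 3: o_3 = (-5.7353, -3.9215, 3.5858)
after link 4: o_4 = (-4.2541, -4.4027, 7.4034)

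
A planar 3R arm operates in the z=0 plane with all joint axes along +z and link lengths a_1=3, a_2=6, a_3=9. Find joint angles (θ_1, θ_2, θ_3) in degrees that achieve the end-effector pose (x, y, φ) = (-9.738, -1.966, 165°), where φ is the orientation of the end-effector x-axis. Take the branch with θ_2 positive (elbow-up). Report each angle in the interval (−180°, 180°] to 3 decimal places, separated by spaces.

wrist centre = target − a_3·(cos φ, sin φ) = (-1.0447, -4.2954)
cos θ_2 = (19.5415−3²−6²)/(2·3·6) = -0.7072; θ_2 = 135.0059° (elbow-up)
β = atan2(-4.2954,-1.0447) = -103.6694°; ψ = atan2(4.2422,-1.2431) = 106.3319°
θ_1 = β − ψ = -210.0013°
θ_3 = φ − θ_1 − θ_2 = -120.0045° (wrapped to (-180°,180°])

149.999 135.006 -120.005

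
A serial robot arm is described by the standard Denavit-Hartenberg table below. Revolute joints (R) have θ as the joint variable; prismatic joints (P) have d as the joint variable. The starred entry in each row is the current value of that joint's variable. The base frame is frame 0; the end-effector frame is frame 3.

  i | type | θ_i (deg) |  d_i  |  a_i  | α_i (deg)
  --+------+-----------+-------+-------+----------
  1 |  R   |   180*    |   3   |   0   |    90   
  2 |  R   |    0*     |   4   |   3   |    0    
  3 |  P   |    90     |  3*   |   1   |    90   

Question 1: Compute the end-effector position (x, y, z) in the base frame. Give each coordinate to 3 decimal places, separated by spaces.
after link 1: o_1 = (0.0000, 0.0000, 3.0000)
after link 2: o_2 = (-3.0000, 4.0000, 3.0000)
after link 3: o_3 = (-3.0000, 7.0000, 4.0000)

-3.000 7.000 4.000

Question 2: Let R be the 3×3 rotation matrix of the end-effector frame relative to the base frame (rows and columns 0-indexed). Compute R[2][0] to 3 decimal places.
1.000

End-effector x-axis (col 0 of R) = (-0.0000,-0.0000,1.0000)
R[2][0] = 1.0000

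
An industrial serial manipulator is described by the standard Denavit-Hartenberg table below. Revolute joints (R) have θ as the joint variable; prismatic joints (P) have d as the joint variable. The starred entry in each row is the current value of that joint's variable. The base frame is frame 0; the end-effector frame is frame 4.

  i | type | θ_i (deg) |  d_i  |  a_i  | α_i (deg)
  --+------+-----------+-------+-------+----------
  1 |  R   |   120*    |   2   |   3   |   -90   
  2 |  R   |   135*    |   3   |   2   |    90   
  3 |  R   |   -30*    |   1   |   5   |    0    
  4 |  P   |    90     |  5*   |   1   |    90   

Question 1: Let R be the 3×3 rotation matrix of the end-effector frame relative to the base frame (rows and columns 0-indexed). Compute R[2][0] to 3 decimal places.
-0.354

End-effector x-axis (col 0 of R) = (-0.5732,-0.7392,-0.3536)
R[2][0] = -0.3536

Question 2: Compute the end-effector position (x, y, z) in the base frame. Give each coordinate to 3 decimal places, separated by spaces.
-2.390 1.407 -7.072

after link 1: o_1 = (-1.5000, 2.5981, 2.0000)
after link 2: o_2 = (-3.3910, -0.1267, 0.5858)
after link 3: o_3 = (-0.0485, -0.9159, -3.1832)
after link 4: o_4 = (-2.3895, 1.4067, -7.0723)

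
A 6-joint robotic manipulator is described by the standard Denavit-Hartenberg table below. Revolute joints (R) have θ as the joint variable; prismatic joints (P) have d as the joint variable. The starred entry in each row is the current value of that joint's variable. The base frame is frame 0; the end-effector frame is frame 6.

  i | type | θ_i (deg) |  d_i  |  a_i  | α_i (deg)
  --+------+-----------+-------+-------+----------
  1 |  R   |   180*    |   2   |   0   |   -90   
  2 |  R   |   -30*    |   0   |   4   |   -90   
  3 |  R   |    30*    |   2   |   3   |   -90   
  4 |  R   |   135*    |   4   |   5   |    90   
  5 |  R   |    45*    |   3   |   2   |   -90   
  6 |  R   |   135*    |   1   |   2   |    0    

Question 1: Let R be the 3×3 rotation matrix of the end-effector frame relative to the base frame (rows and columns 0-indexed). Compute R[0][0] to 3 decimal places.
-0.533

End-effector x-axis (col 0 of R) = (-0.5334,-0.5062,-0.6776)
R[0][0] = -0.5334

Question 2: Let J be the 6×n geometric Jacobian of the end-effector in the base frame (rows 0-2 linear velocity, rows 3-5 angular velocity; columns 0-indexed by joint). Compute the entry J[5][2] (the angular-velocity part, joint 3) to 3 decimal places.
axis z_2 = (-0.5000,-0.0000,-0.8660); lever o_n−o_2 = (2.8478,4.8316,1.1845)
cross product → J_v[:, 2] = (4.1843,-1.8740,-2.4158)
J_ω[:, 2] = z_2
entry J[5][2] = -0.8660

-0.866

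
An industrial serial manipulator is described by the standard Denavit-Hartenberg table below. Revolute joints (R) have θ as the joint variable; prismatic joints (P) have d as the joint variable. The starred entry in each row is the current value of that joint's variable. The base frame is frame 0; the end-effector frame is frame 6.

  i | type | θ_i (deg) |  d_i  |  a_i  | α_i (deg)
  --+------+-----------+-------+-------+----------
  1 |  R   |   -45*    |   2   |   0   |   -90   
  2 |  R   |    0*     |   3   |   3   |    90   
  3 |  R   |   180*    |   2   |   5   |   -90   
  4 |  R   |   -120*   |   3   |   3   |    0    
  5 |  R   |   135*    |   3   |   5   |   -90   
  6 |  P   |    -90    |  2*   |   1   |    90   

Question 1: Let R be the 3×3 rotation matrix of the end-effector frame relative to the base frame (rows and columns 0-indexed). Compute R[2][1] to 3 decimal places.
-0.966

End-effector y-axis (col 1 of R) = (0.1830,-0.1830,-0.9659)
R[2][1] = -0.9659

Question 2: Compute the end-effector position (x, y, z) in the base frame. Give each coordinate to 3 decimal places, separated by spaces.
-6.231 0.574 3.372

after link 1: o_1 = (0.0000, 0.0000, 2.0000)
after link 2: o_2 = (4.2426, 0.0000, 2.0000)
after link 3: o_3 = (0.7071, 3.5355, 4.0000)
after link 4: o_4 = (-0.3536, 0.3536, 6.5981)
after link 5: o_5 = (-5.8899, 1.6473, 5.3040)
after link 6: o_6 = (-6.2310, 0.5742, 3.3721)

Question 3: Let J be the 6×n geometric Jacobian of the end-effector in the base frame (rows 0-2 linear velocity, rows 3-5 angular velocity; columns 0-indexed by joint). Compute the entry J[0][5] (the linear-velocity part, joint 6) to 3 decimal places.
prismatic axis z_5 = (0.1830,-0.1830,-0.9659)
J_v[:, 5] = z_5; J_ω[:, 5] = (0,0,0)
entry J[0][5] = 0.1830

0.183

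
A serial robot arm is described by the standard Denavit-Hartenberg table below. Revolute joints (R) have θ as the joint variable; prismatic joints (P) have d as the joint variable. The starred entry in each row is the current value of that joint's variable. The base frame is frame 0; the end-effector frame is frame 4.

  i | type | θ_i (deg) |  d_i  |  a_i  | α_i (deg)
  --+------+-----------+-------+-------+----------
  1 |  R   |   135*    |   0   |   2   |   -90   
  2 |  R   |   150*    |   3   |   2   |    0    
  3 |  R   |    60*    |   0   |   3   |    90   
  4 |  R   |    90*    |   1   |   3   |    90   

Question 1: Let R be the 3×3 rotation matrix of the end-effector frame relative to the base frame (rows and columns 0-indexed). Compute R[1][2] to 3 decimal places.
-0.612

End-effector z-axis (col 2 of R) = (0.6124,-0.6124,0.5000)
R[1][2] = -0.6124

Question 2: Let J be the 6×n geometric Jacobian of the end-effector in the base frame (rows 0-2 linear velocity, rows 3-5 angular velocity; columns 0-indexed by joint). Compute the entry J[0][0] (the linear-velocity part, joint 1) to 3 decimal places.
6.244

axis z_0 = ẑ; lever o_n−o_0 = (-2.2414,-6.2438,-0.3660)
cross product → J_v[:, 0] = (6.2438,-2.2414,0.0000)
J_ω[:, 0] = z_0
entry J[0][0] = 6.2438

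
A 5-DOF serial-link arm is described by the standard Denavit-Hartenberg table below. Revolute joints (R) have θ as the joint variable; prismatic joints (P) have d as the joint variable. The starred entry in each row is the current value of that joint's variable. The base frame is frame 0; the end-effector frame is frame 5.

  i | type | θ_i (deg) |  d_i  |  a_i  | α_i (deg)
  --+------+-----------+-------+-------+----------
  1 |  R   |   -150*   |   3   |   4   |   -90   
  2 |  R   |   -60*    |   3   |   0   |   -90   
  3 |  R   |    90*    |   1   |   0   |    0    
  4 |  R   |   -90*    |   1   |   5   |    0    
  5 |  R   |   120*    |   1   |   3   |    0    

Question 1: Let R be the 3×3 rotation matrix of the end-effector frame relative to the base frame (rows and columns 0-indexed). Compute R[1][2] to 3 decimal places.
-0.433

End-effector z-axis (col 2 of R) = (-0.7500,-0.4330,-0.5000)
R[1][2] = -0.4330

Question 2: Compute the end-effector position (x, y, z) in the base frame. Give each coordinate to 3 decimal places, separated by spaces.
-7.029 -4.522 4.531

after link 1: o_1 = (-3.4641, -2.0000, 3.0000)
after link 2: o_2 = (-1.9641, -4.5981, 3.0000)
after link 3: o_3 = (-2.7141, -5.0311, 2.5000)
after link 4: o_4 = (-5.6292, -6.7141, 6.3301)
after link 5: o_5 = (-7.0287, -4.5221, 4.5311)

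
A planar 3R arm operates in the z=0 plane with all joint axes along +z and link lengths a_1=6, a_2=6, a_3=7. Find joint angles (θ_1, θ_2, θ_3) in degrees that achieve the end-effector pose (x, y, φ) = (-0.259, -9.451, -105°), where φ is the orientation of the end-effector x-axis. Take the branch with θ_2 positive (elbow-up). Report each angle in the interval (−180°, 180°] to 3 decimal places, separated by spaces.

wrist centre = target − a_3·(cos φ, sin φ) = (1.5527, -2.6895)
cos θ_2 = (9.6445−6²−6²)/(2·6·6) = -0.8660; θ_2 = 150.0027° (elbow-up)
β = atan2(-2.6895,1.5527) = -60.0010°; ψ = atan2(2.9998,0.8037) = 75.0013°
θ_1 = β − ψ = -135.0023°
θ_3 = φ − θ_1 − θ_2 = -120.0004° (wrapped to (-180°,180°])

-135.002 150.003 -120.000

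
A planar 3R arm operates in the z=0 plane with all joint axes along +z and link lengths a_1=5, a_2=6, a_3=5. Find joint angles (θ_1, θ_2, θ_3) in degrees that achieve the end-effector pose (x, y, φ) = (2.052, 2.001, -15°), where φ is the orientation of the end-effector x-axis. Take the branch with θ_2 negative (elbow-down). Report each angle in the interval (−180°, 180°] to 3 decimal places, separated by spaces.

-149.991 -135.001 -90.008

wrist centre = target − a_3·(cos φ, sin φ) = (-2.7776, 3.2951)
cos θ_2 = (18.5729−5²−6²)/(2·5·6) = -0.7071; θ_2 = -135.0010° (elbow-down)
β = atan2(3.2951,-2.7776) = 130.1295°; ψ = atan2(-4.2426,0.7573) = -79.8794°
θ_1 = β − ψ = 210.0089°
θ_3 = φ − θ_1 − θ_2 = -90.0080° (wrapped to (-180°,180°])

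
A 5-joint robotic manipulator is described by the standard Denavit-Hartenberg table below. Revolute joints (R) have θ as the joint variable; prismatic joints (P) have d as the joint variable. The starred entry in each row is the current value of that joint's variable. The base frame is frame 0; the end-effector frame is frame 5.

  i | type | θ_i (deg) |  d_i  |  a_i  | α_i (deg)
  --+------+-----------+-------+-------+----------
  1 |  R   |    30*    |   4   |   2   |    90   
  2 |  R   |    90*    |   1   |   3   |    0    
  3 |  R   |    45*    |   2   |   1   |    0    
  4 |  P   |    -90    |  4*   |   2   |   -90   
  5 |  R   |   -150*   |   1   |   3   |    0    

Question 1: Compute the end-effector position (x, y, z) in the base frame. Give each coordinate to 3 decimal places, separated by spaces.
after link 1: o_1 = (1.7321, 1.0000, 4.0000)
after link 2: o_2 = (2.2321, 0.1340, 7.0000)
after link 3: o_3 = (2.6197, -1.9516, 7.7071)
after link 4: o_4 = (5.8444, -4.7086, 9.1213)
after link 5: o_5 = (4.3911, -7.2798, 7.9913)

4.391 -7.280 7.991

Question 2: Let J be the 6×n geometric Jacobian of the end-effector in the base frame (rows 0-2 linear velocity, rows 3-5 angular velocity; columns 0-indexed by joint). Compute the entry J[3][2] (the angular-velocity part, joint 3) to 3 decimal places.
0.500

axis z_2 = (0.5000,-0.8660,0.0000); lever o_n−o_2 = (2.1590,-7.4137,0.9913)
cross product → J_v[:, 2] = (-0.8585,-0.4957,-1.8371)
J_ω[:, 2] = z_2
entry J[3][2] = 0.5000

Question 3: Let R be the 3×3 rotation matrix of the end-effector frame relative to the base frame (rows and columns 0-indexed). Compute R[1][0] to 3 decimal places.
End-effector x-axis (col 0 of R) = (-0.2803,-0.7392,-0.6124)
R[1][0] = -0.7392

-0.739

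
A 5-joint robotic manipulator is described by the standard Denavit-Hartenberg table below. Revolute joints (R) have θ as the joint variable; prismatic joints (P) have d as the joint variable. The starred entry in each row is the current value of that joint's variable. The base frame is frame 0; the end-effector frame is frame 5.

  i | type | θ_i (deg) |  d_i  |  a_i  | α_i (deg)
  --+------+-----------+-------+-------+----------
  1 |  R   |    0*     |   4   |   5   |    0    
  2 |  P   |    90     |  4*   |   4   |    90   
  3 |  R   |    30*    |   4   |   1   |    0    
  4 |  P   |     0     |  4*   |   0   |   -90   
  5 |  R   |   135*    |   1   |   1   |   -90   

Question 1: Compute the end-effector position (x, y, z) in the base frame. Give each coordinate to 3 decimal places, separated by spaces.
after link 1: o_1 = (5.0000, 0.0000, 4.0000)
after link 2: o_2 = (5.0000, 4.0000, 8.0000)
after link 3: o_3 = (9.0000, 4.8660, 8.5000)
after link 4: o_4 = (13.0000, 4.8660, 8.5000)
after link 5: o_5 = (12.2929, 3.7537, 9.0125)

12.293 3.754 9.012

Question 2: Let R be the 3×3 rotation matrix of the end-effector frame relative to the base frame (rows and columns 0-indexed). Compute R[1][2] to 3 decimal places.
End-effector z-axis (col 2 of R) = (0.7071,-0.6124,-0.3536)
R[1][2] = -0.6124

-0.612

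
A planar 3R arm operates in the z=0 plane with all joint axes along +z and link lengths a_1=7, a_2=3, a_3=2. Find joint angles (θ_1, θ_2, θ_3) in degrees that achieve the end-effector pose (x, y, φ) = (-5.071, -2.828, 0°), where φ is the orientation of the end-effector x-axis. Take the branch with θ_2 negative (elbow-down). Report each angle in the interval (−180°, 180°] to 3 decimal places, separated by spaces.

-135.002 -90.005 -134.993

wrist centre = target − a_3·(cos φ, sin φ) = (-7.0710, -2.8280)
cos θ_2 = (57.9966−7²−3²)/(2·7·3) = -0.0001; θ_2 = -90.0046° (elbow-down)
β = atan2(-2.8280,-7.0710) = -158.2014°; ψ = atan2(-3.0000,6.9998) = -23.1993°
θ_1 = β − ψ = -135.0021°
θ_3 = φ − θ_1 − θ_2 = -134.9933° (wrapped to (-180°,180°])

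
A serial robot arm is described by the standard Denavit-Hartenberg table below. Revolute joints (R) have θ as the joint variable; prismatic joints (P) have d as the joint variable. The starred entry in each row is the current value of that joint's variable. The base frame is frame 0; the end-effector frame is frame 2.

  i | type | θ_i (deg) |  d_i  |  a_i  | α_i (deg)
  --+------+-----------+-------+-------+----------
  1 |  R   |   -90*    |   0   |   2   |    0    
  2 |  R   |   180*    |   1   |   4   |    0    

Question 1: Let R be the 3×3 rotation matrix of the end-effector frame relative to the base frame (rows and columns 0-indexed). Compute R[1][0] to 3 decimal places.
1.000

End-effector x-axis (col 0 of R) = (0.0000,1.0000,0.0000)
R[1][0] = 1.0000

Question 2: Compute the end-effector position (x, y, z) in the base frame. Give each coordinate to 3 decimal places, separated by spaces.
0.000 2.000 1.000

after link 1: o_1 = (0.0000, -2.0000, 0.0000)
after link 2: o_2 = (0.0000, 2.0000, 1.0000)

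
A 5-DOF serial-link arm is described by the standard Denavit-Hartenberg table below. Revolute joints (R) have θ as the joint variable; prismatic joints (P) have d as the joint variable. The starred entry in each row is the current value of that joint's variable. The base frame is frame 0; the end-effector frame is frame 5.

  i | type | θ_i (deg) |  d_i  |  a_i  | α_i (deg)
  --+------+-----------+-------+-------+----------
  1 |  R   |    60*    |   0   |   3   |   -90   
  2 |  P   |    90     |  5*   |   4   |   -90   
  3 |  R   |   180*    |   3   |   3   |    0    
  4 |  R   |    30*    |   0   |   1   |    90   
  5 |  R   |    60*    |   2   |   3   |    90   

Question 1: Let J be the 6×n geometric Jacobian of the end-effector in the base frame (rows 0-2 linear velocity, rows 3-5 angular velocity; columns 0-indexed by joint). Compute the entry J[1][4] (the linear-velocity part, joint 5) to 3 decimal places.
axis z_4 = (0.7500,-0.4330,0.5000); lever o_n−o_4 = (-0.4486,-2.7410,2.2990)
cross product → J_v[:, 4] = (0.3750,-1.9486,-2.2500)
J_ω[:, 4] = z_4
entry J[1][4] = -1.9486

-1.949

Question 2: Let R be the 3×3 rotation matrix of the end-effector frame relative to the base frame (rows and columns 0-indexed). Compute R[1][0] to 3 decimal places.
End-effector x-axis (col 0 of R) = (-0.6495,-0.6250,0.4330)
R[1][0] = -0.6250

-0.625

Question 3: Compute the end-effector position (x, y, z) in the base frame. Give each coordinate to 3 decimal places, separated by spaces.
-5.212 0.009 2.165

after link 1: o_1 = (1.5000, 2.5981, 0.0000)
after link 2: o_2 = (-2.8301, 5.0981, -4.0000)
after link 3: o_3 = (-4.3301, 2.5000, -1.0000)
after link 4: o_4 = (-4.7631, 2.7500, -0.1340)
after link 5: o_5 = (-5.2117, 0.0090, 2.1651)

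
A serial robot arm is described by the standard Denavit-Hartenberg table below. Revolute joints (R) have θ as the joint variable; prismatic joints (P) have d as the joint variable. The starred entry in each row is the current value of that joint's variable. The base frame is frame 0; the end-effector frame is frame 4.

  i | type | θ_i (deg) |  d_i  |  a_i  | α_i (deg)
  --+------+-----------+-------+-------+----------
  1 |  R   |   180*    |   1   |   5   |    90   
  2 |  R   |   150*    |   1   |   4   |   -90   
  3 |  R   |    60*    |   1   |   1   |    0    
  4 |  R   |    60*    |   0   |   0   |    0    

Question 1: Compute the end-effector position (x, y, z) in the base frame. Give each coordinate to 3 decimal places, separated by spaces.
-0.603 0.134 2.384

after link 1: o_1 = (-5.0000, 0.0000, 1.0000)
after link 2: o_2 = (-1.5359, 1.0000, 3.0000)
after link 3: o_3 = (-0.6029, 0.1340, 2.3840)
after link 4: o_4 = (-0.6029, 0.1340, 2.3840)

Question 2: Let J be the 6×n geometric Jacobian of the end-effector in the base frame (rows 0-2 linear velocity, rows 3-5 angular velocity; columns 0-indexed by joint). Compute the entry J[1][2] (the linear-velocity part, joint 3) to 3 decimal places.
axis z_2 = (0.5000,0.0000,-0.8660); lever o_n−o_2 = (0.9330,-0.8660,-0.6160)
cross product → J_v[:, 2] = (-0.7500,-0.5000,-0.4330)
J_ω[:, 2] = z_2
entry J[1][2] = -0.5000

-0.500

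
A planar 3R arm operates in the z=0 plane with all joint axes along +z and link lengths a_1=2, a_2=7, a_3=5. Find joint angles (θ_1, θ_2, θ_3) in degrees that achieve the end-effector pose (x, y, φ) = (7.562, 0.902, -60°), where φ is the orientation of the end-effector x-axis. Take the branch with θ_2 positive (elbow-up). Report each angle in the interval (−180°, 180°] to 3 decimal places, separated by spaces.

wrist centre = target − a_3·(cos φ, sin φ) = (5.0620, 5.2321)
cos θ_2 = (52.9990−2²−7²)/(2·2·7) = -0.0000; θ_2 = 90.0021° (elbow-up)
β = atan2(5.2321,5.0620) = 45.9468°; ψ = atan2(7.0000,1.9997) = 74.0565°
θ_1 = β − ψ = -28.1097°
θ_3 = φ − θ_1 − θ_2 = -121.8924° (wrapped to (-180°,180°])

-28.110 90.002 -121.892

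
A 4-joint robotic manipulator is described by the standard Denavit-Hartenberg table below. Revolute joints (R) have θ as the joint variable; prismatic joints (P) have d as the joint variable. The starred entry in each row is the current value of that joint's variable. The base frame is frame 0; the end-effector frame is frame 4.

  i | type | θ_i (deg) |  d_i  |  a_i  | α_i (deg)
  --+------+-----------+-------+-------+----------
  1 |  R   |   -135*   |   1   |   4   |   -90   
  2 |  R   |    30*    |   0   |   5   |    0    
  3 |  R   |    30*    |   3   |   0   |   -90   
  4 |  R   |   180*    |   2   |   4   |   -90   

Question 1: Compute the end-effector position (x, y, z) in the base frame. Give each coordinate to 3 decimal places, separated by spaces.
after link 1: o_1 = (-2.8284, -2.8284, 1.0000)
after link 2: o_2 = (-5.8903, -5.8903, -1.5000)
after link 3: o_3 = (-3.7690, -8.0116, -1.5000)
after link 4: o_4 = (-1.1300, -5.3727, 0.9641)

-1.130 -5.373 0.964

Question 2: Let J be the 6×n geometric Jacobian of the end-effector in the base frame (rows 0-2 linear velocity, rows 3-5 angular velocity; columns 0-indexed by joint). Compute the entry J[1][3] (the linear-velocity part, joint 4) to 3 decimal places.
axis z_3 = (0.6124,0.6124,-0.5000); lever o_n−o_3 = (2.6390,2.6390,2.4641)
cross product → J_v[:, 3] = (2.8284,-2.8284,0.0000)
J_ω[:, 3] = z_3
entry J[1][3] = -2.8284

-2.828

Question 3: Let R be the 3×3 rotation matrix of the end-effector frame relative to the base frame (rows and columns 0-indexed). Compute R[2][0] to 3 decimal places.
0.866

End-effector x-axis (col 0 of R) = (0.3536,0.3536,0.8660)
R[2][0] = 0.8660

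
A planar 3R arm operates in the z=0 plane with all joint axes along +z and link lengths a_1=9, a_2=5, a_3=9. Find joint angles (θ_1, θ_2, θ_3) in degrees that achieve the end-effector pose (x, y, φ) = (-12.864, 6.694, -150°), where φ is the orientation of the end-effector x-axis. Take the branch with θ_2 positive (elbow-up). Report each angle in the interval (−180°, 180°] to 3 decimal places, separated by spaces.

93.735 59.994 56.271

wrist centre = target − a_3·(cos φ, sin φ) = (-5.0698, 11.1940)
cos θ_2 = (151.0082−9²−5²)/(2·9·5) = 0.5001; θ_2 = 59.9940° (elbow-up)
β = atan2(11.1940,-5.0698) = 114.3658°; ψ = atan2(4.3299,11.5005) = 20.6311°
θ_1 = β − ψ = 93.7347°
θ_3 = φ − θ_1 − θ_2 = 56.2713° (wrapped to (-180°,180°])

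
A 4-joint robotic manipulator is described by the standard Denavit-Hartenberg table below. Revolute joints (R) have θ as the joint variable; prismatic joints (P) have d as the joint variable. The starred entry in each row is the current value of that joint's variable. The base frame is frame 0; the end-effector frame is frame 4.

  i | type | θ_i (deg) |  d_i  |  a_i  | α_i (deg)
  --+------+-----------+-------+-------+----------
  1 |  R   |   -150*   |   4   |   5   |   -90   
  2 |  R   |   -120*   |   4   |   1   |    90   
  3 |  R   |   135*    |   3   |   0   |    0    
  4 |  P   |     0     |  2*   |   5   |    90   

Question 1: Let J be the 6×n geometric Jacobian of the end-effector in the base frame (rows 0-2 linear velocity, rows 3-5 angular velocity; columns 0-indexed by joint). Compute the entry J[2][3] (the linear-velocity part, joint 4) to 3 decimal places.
-0.500

prismatic axis z_3 = (0.7500,0.4330,-0.5000)
J_v[:, 3] = z_3; J_ω[:, 3] = (0,0,0)
entry J[2][3] = -0.5000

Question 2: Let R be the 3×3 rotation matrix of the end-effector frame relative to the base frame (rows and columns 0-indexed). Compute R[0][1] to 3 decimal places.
0.750

End-effector y-axis (col 1 of R) = (0.7500,0.4330,-0.5000)
R[0][1] = 0.7500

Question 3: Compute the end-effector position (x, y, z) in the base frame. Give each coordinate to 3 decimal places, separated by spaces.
after link 1: o_1 = (-4.3301, -2.5000, 4.0000)
after link 2: o_2 = (-1.8971, -5.7141, 4.8660)
after link 3: o_3 = (0.3529, -4.4151, 3.3660)
after link 4: o_4 = (2.0897, -7.4948, -0.6958)

2.090 -7.495 -0.696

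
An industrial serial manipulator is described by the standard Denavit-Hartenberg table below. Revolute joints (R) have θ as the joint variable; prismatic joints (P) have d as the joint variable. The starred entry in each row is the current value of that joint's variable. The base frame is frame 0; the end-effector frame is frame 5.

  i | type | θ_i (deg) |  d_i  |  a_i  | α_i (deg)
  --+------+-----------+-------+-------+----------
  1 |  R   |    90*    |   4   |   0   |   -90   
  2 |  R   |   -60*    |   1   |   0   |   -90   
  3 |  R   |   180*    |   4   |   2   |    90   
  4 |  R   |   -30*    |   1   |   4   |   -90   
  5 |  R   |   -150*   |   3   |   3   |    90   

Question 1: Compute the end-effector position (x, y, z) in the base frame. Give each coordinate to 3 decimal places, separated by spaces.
after link 1: o_1 = (0.0000, 0.0000, 4.0000)
after link 2: o_2 = (-1.0000, 0.0000, 4.0000)
after link 3: o_3 = (-1.0000, 2.4641, 0.2679)
after link 4: o_4 = (0.0000, -1.0000, -1.7321)
after link 5: o_5 = (1.5000, 2.7500, -3.0311)

1.500 2.750 -3.031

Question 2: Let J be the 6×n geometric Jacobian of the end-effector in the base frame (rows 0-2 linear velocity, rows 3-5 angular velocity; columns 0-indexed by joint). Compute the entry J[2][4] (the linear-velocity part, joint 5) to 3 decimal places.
-0.750

axis z_4 = (-0.0000,0.5000,-0.8660); lever o_n−o_4 = (1.5000,3.7500,-1.2990)
cross product → J_v[:, 4] = (2.5981,-1.2990,-0.7500)
J_ω[:, 4] = z_4
entry J[2][4] = -0.7500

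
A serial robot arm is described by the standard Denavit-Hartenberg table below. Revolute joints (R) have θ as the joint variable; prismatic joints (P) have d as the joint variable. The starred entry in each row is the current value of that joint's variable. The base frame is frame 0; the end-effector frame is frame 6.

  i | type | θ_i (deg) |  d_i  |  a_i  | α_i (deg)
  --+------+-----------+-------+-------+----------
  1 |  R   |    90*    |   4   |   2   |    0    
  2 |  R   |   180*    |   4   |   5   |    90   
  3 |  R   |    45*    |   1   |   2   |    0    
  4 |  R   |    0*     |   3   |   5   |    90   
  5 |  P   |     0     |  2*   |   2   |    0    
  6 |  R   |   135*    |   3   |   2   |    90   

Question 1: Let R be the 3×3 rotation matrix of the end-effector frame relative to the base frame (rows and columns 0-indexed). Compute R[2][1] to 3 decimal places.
End-effector y-axis (col 1 of R) = (-0.0000,-0.7071,-0.7071)
R[2][1] = -0.7071

-0.707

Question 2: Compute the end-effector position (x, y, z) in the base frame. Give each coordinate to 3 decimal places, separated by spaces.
after link 1: o_1 = (0.0000, 2.0000, 4.0000)
after link 2: o_2 = (-0.0000, -3.0000, 8.0000)
after link 3: o_3 = (-1.0000, -4.4142, 9.4142)
after link 4: o_4 = (-4.0000, -7.9497, 12.9497)
after link 5: o_5 = (-4.0000, -10.7782, 12.9497)
after link 6: o_6 = (-5.4142, -11.8995, 9.8284)

-5.414 -11.899 9.828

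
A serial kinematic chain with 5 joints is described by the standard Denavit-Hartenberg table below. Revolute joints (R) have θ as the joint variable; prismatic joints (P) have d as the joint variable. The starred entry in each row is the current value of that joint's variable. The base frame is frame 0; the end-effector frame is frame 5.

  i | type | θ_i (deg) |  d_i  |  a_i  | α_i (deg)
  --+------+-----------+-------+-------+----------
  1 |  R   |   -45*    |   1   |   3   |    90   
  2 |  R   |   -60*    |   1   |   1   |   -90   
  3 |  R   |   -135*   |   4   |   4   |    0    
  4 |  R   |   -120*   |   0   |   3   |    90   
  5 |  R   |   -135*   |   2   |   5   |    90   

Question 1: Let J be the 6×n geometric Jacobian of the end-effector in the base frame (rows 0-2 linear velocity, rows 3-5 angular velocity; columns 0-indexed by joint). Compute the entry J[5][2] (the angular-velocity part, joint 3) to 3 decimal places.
axis z_2 = (0.6124,-0.6124,0.5000); lever o_n−o_2 = (-1.9833,-2.0162,0.8887)
cross product → J_v[:, 2] = (0.4639,-1.5358,-2.4492)
J_ω[:, 2] = z_2
entry J[5][2] = 0.5000

0.500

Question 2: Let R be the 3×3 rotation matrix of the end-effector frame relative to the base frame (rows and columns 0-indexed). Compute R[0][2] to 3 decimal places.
0.015

End-effector z-axis (col 2 of R) = (0.0148,-0.9807,0.1951)
R[0][2] = 0.0148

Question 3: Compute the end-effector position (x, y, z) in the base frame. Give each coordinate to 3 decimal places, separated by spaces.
after link 1: o_1 = (2.1213, -2.1213, 1.0000)
after link 2: o_2 = (1.7678, -3.1820, 0.1340)
after link 3: o_3 = (1.2173, -6.6315, 4.5835)
after link 4: o_4 = (2.9918, -4.3079, 5.2559)
after link 5: o_5 = (-0.2155, -5.1982, 1.0226)

-0.216 -5.198 1.023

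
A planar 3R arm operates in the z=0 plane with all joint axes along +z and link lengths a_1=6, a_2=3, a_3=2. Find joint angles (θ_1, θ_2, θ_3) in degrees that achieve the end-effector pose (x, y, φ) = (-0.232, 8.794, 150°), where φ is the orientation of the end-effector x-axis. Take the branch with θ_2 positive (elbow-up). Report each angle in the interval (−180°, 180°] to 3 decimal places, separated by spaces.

wrist centre = target − a_3·(cos φ, sin φ) = (1.5001, 7.7940)
cos θ_2 = (62.9966−6²−3²)/(2·6·3) = 0.4999; θ_2 = 60.0063° (elbow-up)
β = atan2(7.7940,1.5001) = 79.1059°; ψ = atan2(2.5982,7.4997) = 19.1084°
θ_1 = β − ψ = 59.9975°
θ_3 = φ − θ_1 − θ_2 = 29.9962° (wrapped to (-180°,180°])

59.998 60.006 29.996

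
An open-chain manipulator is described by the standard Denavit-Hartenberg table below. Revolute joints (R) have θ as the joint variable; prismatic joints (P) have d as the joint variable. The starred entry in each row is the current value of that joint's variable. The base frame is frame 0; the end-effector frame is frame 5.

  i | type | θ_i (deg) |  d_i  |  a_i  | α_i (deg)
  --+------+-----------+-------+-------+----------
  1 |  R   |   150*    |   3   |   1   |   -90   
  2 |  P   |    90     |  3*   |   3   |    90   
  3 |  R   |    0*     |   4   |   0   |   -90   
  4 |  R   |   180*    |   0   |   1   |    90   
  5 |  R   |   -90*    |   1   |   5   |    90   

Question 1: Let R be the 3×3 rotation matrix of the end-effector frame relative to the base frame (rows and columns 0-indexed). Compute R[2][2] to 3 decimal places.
-1.000

End-effector z-axis (col 2 of R) = (-0.0000,0.0000,-1.0000)
R[2][2] = -1.0000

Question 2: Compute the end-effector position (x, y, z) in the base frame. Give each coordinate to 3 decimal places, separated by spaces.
after link 1: o_1 = (-0.8660, 0.5000, 3.0000)
after link 2: o_2 = (-2.3660, -2.0981, 0.0000)
after link 3: o_3 = (-5.8301, -0.0981, 0.0000)
after link 4: o_4 = (-5.8301, -0.0981, 1.0000)
after link 5: o_5 = (-2.4641, 3.7321, 1.0000)

-2.464 3.732 1.000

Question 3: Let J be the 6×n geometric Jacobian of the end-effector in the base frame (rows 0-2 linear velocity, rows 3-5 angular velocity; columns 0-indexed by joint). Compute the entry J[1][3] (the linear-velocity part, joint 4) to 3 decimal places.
axis z_3 = (-0.5000,-0.8660,0.0000); lever o_n−o_3 = (3.3660,3.8301,1.0000)
cross product → J_v[:, 3] = (-0.8660,0.5000,1.0000)
J_ω[:, 3] = z_3
entry J[1][3] = 0.5000

0.500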